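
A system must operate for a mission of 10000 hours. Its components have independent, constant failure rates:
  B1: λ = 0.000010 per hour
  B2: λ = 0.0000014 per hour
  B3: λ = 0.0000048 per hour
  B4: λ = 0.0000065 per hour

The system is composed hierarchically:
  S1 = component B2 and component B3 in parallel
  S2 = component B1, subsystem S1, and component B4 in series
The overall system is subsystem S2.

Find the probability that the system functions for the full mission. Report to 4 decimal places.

0.8473

R(B1) = exp(−0.000010 × 10000) = 0.904837
R(B2) = exp(−0.0000014 × 10000) = 0.986098
R(B3) = exp(−0.0000048 × 10000) = 0.953134
R(B4) = exp(−0.0000065 × 10000) = 0.937067
Parallel (B2 and B3): 1 − (1 − 0.986098)(1 − 0.953134) = 0.999348
Series (B1, [0.999348], and B4): 0.904837 × 0.999348 × 0.937067 = 0.8473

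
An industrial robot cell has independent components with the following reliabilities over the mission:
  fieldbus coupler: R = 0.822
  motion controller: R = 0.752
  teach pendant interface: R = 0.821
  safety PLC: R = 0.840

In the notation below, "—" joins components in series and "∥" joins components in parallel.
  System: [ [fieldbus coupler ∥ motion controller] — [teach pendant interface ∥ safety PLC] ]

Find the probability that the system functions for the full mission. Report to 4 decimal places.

Parallel (fieldbus coupler and motion controller): 1 − (1 − 0.822000)(1 − 0.752000) = 0.955856
Parallel (teach pendant interface and safety PLC): 1 − (1 − 0.821000)(1 − 0.840000) = 0.971360
Series ([0.955856] and [0.971360]): 0.955856 × 0.971360 = 0.9285

0.9285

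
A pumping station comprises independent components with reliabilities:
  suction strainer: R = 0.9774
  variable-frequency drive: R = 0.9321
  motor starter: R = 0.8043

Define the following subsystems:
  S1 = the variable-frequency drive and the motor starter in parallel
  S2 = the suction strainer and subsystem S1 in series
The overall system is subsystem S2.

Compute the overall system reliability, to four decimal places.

Parallel (variable-frequency drive and motor starter): 1 − (1 − 0.932100)(1 − 0.804300) = 0.986712
Series (suction strainer and [0.986712]): 0.977400 × 0.986712 = 0.9644

0.9644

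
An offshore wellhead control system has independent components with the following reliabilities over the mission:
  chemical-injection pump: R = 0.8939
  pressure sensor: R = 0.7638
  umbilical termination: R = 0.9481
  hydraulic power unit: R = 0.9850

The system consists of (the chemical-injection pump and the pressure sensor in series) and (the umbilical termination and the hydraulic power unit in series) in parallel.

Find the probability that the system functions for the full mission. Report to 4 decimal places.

Series (chemical-injection pump and pressure sensor): 0.893900 × 0.763800 = 0.682761
Series (umbilical termination and hydraulic power unit): 0.948100 × 0.985000 = 0.933879
Parallel ([0.682761] and [0.933879]): 1 − (1 − 0.682761)(1 − 0.933879) = 0.9790

0.9790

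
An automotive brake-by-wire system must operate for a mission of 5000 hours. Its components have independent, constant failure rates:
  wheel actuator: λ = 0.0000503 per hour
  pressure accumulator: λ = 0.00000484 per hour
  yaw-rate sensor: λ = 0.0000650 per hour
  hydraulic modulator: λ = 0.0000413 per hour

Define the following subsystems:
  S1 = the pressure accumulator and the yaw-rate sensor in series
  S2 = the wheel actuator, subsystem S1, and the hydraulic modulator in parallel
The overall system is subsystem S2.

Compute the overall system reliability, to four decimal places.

R(wheel actuator) = exp(−0.0000503 × 5000) = 0.777633
R(pressure accumulator) = exp(−0.00000484 × 5000) = 0.976090
R(yaw-rate sensor) = exp(−0.0000650 × 5000) = 0.722527
R(hydraulic modulator) = exp(−0.0000413 × 5000) = 0.813426
Series (pressure accumulator and yaw-rate sensor): 0.976090 × 0.722527 = 0.705251
Parallel (wheel actuator, [0.705251], and hydraulic modulator): 1 − (1 − 0.777633)(1 − 0.705251)(1 − 0.813426) = 0.9878

0.9878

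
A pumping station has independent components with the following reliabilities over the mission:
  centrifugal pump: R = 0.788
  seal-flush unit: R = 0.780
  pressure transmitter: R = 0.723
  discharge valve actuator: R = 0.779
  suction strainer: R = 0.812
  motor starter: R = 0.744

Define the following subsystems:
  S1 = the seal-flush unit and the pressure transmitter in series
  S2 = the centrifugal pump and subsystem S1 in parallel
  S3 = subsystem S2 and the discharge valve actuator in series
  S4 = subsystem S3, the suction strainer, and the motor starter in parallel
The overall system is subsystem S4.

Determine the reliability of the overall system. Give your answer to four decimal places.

Series (seal-flush unit and pressure transmitter): 0.780000 × 0.723000 = 0.563940
Parallel (centrifugal pump and [0.563940]): 1 − (1 − 0.788000)(1 − 0.563940) = 0.907555
Series ([0.907555] and discharge valve actuator): 0.907555 × 0.779000 = 0.706985
Parallel ([0.706985], suction strainer, and motor starter): 1 − (1 − 0.706985)(1 − 0.812000)(1 − 0.744000) = 0.9859

0.9859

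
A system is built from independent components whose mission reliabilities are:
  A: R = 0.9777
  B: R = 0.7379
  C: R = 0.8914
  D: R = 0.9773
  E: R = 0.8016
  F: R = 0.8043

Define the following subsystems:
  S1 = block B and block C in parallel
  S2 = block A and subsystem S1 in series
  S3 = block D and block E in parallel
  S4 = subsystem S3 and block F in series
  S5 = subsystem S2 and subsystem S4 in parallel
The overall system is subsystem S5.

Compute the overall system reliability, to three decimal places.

Parallel (B and C): 1 − (1 − 0.73790)(1 − 0.89140) = 0.97154
Series (A and [0.97154]): 0.97770 × 0.97154 = 0.94987
Parallel (D and E): 1 − (1 − 0.97730)(1 − 0.80160) = 0.99550
Series ([0.99550] and F): 0.99550 × 0.80430 = 0.80068
Parallel ([0.94987] and [0.80068]): 1 − (1 − 0.94987)(1 − 0.80068) = 0.990

0.990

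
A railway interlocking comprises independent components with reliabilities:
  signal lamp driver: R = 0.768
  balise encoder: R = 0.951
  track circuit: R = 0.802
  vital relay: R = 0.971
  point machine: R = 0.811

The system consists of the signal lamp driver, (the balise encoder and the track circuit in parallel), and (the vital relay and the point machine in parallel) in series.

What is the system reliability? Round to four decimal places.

Parallel (balise encoder and track circuit): 1 − (1 − 0.951000)(1 − 0.802000) = 0.990298
Parallel (vital relay and point machine): 1 − (1 − 0.971000)(1 − 0.811000) = 0.994519
Series (signal lamp driver, [0.990298], and [0.994519]): 0.768000 × 0.990298 × 0.994519 = 0.7564

0.7564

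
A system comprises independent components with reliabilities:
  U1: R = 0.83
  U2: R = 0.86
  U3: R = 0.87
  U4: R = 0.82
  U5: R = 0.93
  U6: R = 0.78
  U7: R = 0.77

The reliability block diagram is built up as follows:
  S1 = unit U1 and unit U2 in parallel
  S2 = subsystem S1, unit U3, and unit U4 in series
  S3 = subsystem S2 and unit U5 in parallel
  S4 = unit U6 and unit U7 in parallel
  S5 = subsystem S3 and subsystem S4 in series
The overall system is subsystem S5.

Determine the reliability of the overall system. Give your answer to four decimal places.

Parallel (U1 and U2): 1 − (1 − 0.830000)(1 − 0.860000) = 0.976200
Series ([0.976200], U3, and U4): 0.976200 × 0.870000 × 0.820000 = 0.696421
Parallel ([0.696421] and U5): 1 − (1 − 0.696421)(1 − 0.930000) = 0.978749
Parallel (U6 and U7): 1 − (1 − 0.780000)(1 − 0.770000) = 0.949400
Series ([0.978749] and [0.949400]): 0.978749 × 0.949400 = 0.9292

0.9292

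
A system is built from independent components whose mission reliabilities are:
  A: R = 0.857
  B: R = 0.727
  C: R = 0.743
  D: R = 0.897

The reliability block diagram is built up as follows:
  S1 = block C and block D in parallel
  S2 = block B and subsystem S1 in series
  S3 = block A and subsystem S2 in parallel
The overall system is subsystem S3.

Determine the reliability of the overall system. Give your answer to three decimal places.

0.958

Parallel (C and D): 1 − (1 − 0.74300)(1 − 0.89700) = 0.97353
Series (B and [0.97353]): 0.72700 × 0.97353 = 0.70776
Parallel (A and [0.70776]): 1 − (1 − 0.85700)(1 − 0.70776) = 0.958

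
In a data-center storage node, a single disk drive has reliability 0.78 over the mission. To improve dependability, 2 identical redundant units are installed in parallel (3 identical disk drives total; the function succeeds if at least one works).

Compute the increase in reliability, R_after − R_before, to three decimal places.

0.209

R_before = 0.78
R_after = 1 − (1 − 0.78)^3 = 0.989
ΔR = 0.989 − 0.78 = 0.209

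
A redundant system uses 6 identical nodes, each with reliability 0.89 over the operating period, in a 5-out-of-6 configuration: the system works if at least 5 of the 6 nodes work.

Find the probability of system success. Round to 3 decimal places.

R = Σ_{i=5}^{6} C(6,i) p^i (1−p)^{6−i} with p = 0.89
C(6,5)·0.89^5·0.11^1 = 0.36855
C(6,6)·0.89^6·0.11^0 = 0.49698
Sum = 0.866

0.866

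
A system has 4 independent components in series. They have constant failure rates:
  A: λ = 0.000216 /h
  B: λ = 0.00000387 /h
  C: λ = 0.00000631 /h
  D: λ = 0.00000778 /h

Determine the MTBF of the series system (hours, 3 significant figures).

Series of exponential components: λ_sys = Σ λ_i
λ_sys = 0.000216 + 0.00000387 + 0.00000631 + 0.00000778 = 2.3396e-04 /h
MTBF = 1 / λ_sys = 4270 h

4270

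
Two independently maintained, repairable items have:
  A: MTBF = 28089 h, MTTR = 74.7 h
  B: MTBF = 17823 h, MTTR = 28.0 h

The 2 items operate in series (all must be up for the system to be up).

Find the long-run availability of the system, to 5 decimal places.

0.99578

A(A) = MTBF/(MTBF+MTTR) = 28089/(28089+74.7) = 0.997348
A(B) = MTBF/(MTBF+MTTR) = 17823/(17823+28.0) = 0.998431
Series availability: 0.997348 × 0.998431 = 0.99578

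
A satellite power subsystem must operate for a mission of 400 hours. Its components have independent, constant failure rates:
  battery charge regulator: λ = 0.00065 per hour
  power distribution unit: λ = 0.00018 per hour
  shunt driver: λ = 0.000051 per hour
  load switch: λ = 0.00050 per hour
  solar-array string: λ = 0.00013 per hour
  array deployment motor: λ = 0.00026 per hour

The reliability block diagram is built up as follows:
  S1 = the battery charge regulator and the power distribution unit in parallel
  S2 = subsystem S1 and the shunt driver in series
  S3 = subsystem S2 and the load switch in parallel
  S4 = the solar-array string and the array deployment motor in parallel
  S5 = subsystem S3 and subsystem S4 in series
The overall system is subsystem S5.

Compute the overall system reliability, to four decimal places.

R(battery charge regulator) = exp(−0.00065 × 400) = 0.771052
R(power distribution unit) = exp(−0.00018 × 400) = 0.930531
R(shunt driver) = exp(−0.000051 × 400) = 0.979807
R(load switch) = exp(−0.00050 × 400) = 0.818731
R(solar-array string) = exp(−0.00013 × 400) = 0.949329
R(array deployment motor) = exp(−0.00026 × 400) = 0.901225
Parallel (battery charge regulator and power distribution unit): 1 − (1 − 0.771052)(1 − 0.930531) = 0.984095
Series ([0.984095] and shunt driver): 0.984095 × 0.979807 = 0.964223
Parallel ([0.964223] and load switch): 1 − (1 − 0.964223)(1 − 0.818731) = 0.993515
Parallel (solar-array string and array deployment motor): 1 − (1 − 0.949329)(1 − 0.901225) = 0.994995
Series ([0.993515] and [0.994995]): 0.993515 × 0.994995 = 0.9885

0.9885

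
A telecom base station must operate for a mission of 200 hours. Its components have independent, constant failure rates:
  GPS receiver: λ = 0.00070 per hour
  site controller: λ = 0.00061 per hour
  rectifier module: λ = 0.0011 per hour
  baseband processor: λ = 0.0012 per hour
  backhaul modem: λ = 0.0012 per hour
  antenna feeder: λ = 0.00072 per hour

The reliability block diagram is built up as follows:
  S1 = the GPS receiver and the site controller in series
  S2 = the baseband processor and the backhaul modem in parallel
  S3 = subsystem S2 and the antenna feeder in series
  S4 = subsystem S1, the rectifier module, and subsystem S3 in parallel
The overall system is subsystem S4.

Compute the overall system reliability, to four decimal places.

R(GPS receiver) = exp(−0.00070 × 200) = 0.869358
R(site controller) = exp(−0.00061 × 200) = 0.885148
R(rectifier module) = exp(−0.0011 × 200) = 0.802519
R(baseband processor) = exp(−0.0012 × 200) = 0.786628
R(backhaul modem) = exp(−0.0012 × 200) = 0.786628
R(antenna feeder) = exp(−0.00072 × 200) = 0.865888
Series (GPS receiver and site controller): 0.869358 × 0.885148 = 0.769510
Parallel (baseband processor and backhaul modem): 1 − (1 − 0.786628)(1 − 0.786628) = 0.954472
Series ([0.954472] and antenna feeder): 0.954472 × 0.865888 = 0.826466
Parallel ([0.769510], rectifier module, and [0.826466]): 1 − (1 − 0.769510)(1 − 0.802519)(1 − 0.826466) = 0.9921

0.9921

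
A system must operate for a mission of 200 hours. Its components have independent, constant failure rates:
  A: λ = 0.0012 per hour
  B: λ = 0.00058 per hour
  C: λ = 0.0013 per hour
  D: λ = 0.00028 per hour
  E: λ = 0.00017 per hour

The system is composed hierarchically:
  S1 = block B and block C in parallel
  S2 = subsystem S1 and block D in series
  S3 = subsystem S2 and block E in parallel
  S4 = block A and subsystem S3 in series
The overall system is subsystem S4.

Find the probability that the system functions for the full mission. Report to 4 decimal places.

R(A) = exp(−0.0012 × 200) = 0.786628
R(B) = exp(−0.00058 × 200) = 0.890475
R(C) = exp(−0.0013 × 200) = 0.771052
R(D) = exp(−0.00028 × 200) = 0.945539
R(E) = exp(−0.00017 × 200) = 0.966572
Parallel (B and C): 1 − (1 − 0.890475)(1 − 0.771052) = 0.974924
Series ([0.974924] and D): 0.974924 × 0.945539 = 0.921829
Parallel ([0.921829] and E): 1 − (1 − 0.921829)(1 − 0.966572) = 0.997387
Series (A and [0.997387]): 0.786628 × 0.997387 = 0.7846

0.7846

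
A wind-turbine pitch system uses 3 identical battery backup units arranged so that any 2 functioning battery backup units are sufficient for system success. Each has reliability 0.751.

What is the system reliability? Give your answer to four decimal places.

R = Σ_{i=2}^{3} C(3,i) p^i (1−p)^{3−i} with p = 0.751
C(3,2)·0.751^2·0.249^1 = 0.421309
C(3,3)·0.751^3·0.249^0 = 0.423565
Sum = 0.8449

0.8449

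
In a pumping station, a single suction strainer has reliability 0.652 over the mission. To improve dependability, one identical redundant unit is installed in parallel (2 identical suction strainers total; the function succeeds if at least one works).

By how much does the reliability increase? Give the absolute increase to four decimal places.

0.2269

R_before = 0.652
R_after = 1 − (1 − 0.652)^2 = 0.8789
ΔR = 0.8789 − 0.652 = 0.2269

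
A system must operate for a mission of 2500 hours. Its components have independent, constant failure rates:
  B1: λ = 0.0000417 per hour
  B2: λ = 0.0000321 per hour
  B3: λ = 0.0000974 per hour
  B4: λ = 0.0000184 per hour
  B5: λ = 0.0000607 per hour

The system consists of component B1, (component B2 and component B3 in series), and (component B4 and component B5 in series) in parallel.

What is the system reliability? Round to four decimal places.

R(B1) = exp(−0.0000417 × 2500) = 0.901000
R(B2) = exp(−0.0000321 × 2500) = 0.922886
R(B3) = exp(−0.0000974 × 2500) = 0.783879
R(B4) = exp(−0.0000184 × 2500) = 0.955042
R(B5) = exp(−0.0000607 × 2500) = 0.859203
Series (B2 and B3): 0.922886 × 0.783879 = 0.723431
Series (B4 and B5): 0.955042 × 0.859203 = 0.820575
Parallel (B1, [0.723431], and [0.820575]): 1 − (1 − 0.901000)(1 − 0.723431)(1 − 0.820575) = 0.9951

0.9951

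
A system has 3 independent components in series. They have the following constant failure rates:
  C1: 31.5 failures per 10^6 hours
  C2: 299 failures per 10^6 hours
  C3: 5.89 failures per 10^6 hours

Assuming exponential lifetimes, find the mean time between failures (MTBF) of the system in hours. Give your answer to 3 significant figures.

Series of exponential components: λ_sys = Σ λ_i
λ_sys = 0.0000315 + 0.000299 + 0.00000589 = 3.3639e-04 /h
MTBF = 1 / λ_sys = 2970 h

2970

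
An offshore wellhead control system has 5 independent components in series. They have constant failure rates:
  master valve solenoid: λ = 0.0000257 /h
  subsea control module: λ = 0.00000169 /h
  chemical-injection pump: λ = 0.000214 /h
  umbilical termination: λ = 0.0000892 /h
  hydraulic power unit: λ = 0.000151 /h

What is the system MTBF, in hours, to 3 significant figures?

2080

Series of exponential components: λ_sys = Σ λ_i
λ_sys = 0.0000257 + 0.00000169 + 0.000214 + 0.0000892 + 0.000151 = 4.8159e-04 /h
MTBF = 1 / λ_sys = 2080 h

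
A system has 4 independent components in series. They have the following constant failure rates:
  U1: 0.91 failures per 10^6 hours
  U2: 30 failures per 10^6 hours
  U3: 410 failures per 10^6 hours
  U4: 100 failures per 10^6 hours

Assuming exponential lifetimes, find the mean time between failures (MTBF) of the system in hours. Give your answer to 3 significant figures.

1850

Series of exponential components: λ_sys = Σ λ_i
λ_sys = 0.00000091 + 0.000030 + 0.00041 + 0.00010 = 5.4091e-04 /h
MTBF = 1 / λ_sys = 1850 h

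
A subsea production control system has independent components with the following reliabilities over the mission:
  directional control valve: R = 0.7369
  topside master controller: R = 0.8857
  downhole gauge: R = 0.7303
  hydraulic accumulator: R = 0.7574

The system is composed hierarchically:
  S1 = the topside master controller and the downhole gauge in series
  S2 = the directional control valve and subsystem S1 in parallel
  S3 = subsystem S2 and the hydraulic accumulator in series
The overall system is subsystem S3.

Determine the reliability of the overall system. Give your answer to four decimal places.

Series (topside master controller and downhole gauge): 0.885700 × 0.730300 = 0.646827
Parallel (directional control valve and [0.646827]): 1 − (1 − 0.736900)(1 − 0.646827) = 0.907080
Series ([0.907080] and hydraulic accumulator): 0.907080 × 0.757400 = 0.6870

0.6870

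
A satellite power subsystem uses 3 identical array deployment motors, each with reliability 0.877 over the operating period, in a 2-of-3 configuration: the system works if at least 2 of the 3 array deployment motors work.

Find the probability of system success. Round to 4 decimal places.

0.9583

R = Σ_{i=2}^{3} C(3,i) p^i (1−p)^{3−i} with p = 0.877
C(3,2)·0.877^2·0.123^1 = 0.283809
C(3,3)·0.877^3·0.123^0 = 0.674526
Sum = 0.9583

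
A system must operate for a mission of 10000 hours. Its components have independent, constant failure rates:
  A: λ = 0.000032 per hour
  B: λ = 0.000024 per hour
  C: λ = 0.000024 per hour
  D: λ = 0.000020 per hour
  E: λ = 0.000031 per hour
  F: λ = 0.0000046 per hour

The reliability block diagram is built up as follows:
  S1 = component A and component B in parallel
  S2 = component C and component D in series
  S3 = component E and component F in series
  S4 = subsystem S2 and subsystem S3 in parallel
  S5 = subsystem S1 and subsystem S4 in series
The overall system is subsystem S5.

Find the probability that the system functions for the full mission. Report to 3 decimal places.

0.841

R(A) = exp(−0.000032 × 10000) = 0.72615
R(B) = exp(−0.000024 × 10000) = 0.78663
R(C) = exp(−0.000024 × 10000) = 0.78663
R(D) = exp(−0.000020 × 10000) = 0.81873
R(E) = exp(−0.000031 × 10000) = 0.73345
R(F) = exp(−0.0000046 × 10000) = 0.95504
Parallel (A and B): 1 − (1 − 0.72615)(1 − 0.78663) = 0.94157
Series (C and D): 0.78663 × 0.81873 = 0.64404
Series (E and F): 0.73345 × 0.95504 = 0.70047
Parallel ([0.64404] and [0.70047]): 1 − (1 − 0.64404)(1 − 0.70047) = 0.89338
Series ([0.94157] and [0.89338]): 0.94157 × 0.89338 = 0.841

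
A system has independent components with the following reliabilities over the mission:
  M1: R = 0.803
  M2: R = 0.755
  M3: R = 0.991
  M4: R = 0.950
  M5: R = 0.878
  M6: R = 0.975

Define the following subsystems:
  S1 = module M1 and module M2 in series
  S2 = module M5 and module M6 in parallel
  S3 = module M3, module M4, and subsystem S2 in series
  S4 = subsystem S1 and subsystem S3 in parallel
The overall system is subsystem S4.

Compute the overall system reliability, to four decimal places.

0.9758

Series (M1 and M2): 0.803000 × 0.755000 = 0.606265
Parallel (M5 and M6): 1 − (1 − 0.878000)(1 − 0.975000) = 0.996950
Series (M3, M4, and [0.996950]): 0.991000 × 0.950000 × 0.996950 = 0.938579
Parallel ([0.606265] and [0.938579]): 1 − (1 − 0.606265)(1 − 0.938579) = 0.9758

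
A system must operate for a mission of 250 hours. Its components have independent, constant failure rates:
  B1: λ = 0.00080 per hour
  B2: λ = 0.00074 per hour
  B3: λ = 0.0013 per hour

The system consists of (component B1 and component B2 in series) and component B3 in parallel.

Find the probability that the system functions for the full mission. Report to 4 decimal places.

0.9113

R(B1) = exp(−0.00080 × 250) = 0.818731
R(B2) = exp(−0.00074 × 250) = 0.831104
R(B3) = exp(−0.0013 × 250) = 0.722527
Series (B1 and B2): 0.818731 × 0.831104 = 0.680451
Parallel ([0.680451] and B3): 1 − (1 − 0.680451)(1 − 0.722527) = 0.9113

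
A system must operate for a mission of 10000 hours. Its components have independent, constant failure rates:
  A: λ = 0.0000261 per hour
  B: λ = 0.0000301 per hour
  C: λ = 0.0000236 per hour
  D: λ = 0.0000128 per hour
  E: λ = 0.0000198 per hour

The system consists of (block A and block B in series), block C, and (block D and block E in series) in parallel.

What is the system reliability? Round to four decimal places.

0.9749

R(A) = exp(−0.0000261 × 10000) = 0.770281
R(B) = exp(−0.0000301 × 10000) = 0.740078
R(C) = exp(−0.0000236 × 10000) = 0.789781
R(D) = exp(−0.0000128 × 10000) = 0.879853
R(E) = exp(−0.0000198 × 10000) = 0.820370
Series (A and B): 0.770281 × 0.740078 = 0.570068
Series (D and E): 0.879853 × 0.820370 = 0.721805
Parallel ([0.570068], C, and [0.721805]): 1 − (1 − 0.570068)(1 − 0.789781)(1 − 0.721805) = 0.9749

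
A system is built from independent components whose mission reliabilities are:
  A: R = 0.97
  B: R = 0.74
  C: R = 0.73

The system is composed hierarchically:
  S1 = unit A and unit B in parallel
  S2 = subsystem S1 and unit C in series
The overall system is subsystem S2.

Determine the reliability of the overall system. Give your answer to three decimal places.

0.724

Parallel (A and B): 1 − (1 − 0.97000)(1 − 0.74000) = 0.99220
Series ([0.99220] and C): 0.99220 × 0.73000 = 0.724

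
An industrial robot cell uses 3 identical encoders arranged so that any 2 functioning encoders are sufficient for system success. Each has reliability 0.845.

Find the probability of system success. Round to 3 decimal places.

0.935

R = Σ_{i=2}^{3} C(3,i) p^i (1−p)^{3−i} with p = 0.845
C(3,2)·0.845^2·0.155^1 = 0.33202
C(3,3)·0.845^3·0.155^0 = 0.60335
Sum = 0.935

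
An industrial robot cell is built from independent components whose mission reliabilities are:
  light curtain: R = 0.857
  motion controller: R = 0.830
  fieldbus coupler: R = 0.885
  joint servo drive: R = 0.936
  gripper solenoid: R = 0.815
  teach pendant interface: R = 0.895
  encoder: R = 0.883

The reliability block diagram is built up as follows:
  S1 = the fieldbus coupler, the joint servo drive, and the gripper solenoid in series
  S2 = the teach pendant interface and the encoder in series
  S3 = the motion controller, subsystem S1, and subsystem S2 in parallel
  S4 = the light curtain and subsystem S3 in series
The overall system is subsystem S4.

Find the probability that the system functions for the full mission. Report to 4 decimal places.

Series (fieldbus coupler, joint servo drive, and gripper solenoid): 0.885000 × 0.936000 × 0.815000 = 0.675113
Series (teach pendant interface and encoder): 0.895000 × 0.883000 = 0.790285
Parallel (motion controller, [0.675113], and [0.790285]): 1 − (1 − 0.830000)(1 − 0.675113)(1 − 0.790285) = 0.988417
Series (light curtain and [0.988417]): 0.857000 × 0.988417 = 0.8471

0.8471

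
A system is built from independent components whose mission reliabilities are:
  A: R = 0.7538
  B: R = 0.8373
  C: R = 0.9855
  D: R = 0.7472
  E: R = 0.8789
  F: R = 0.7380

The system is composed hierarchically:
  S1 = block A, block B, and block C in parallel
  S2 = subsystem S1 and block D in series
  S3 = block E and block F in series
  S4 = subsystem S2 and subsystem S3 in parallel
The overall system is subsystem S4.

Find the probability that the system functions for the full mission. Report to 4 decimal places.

Parallel (A, B, and C): 1 − (1 − 0.753800)(1 − 0.837300)(1 − 0.985500) = 0.999419
Series ([0.999419] and D): 0.999419 × 0.747200 = 0.746766
Series (E and F): 0.878900 × 0.738000 = 0.648628
Parallel ([0.746766] and [0.648628]): 1 − (1 − 0.746766)(1 − 0.648628) = 0.9110

0.9110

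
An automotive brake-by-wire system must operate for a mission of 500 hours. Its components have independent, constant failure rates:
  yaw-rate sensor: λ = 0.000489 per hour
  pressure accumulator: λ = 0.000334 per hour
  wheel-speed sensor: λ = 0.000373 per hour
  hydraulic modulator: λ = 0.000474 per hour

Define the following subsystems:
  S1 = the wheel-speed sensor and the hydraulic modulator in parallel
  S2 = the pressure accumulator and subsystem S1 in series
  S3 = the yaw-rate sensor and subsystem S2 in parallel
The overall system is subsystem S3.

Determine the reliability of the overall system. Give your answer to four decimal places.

0.9601

R(yaw-rate sensor) = exp(−0.000489 × 500) = 0.783096
R(pressure accumulator) = exp(−0.000334 × 500) = 0.846200
R(wheel-speed sensor) = exp(−0.000373 × 500) = 0.829859
R(hydraulic modulator) = exp(−0.000474 × 500) = 0.788991
Parallel (wheel-speed sensor and hydraulic modulator): 1 − (1 − 0.829859)(1 − 0.788991) = 0.964099
Series (pressure accumulator and [0.964099]): 0.846200 × 0.964099 = 0.815821
Parallel (yaw-rate sensor and [0.815821]): 1 − (1 − 0.783096)(1 − 0.815821) = 0.9601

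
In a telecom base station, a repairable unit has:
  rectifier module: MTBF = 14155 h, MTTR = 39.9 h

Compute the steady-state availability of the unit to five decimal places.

A(rectifier module) = MTBF/(MTBF+MTTR) = 14155/(14155+39.9) = 0.99719

0.99719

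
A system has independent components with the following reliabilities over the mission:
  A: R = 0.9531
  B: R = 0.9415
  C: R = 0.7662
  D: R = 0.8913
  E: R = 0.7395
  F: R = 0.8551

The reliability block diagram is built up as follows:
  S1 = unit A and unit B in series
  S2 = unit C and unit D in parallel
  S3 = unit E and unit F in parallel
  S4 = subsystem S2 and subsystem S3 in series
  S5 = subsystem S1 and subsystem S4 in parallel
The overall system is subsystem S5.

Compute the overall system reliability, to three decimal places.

Series (A and B): 0.95310 × 0.94150 = 0.89734
Parallel (C and D): 1 − (1 − 0.76620)(1 − 0.89130) = 0.97459
Parallel (E and F): 1 − (1 − 0.73950)(1 − 0.85510) = 0.96225
Series ([0.97459] and [0.96225]): 0.97459 × 0.96225 = 0.93780
Parallel ([0.89734] and [0.93780]): 1 − (1 − 0.89734)(1 − 0.93780) = 0.994

0.994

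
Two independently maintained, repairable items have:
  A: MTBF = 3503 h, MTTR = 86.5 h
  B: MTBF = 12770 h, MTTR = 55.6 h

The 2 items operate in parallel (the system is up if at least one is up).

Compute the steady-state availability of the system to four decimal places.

0.9999

A(A) = MTBF/(MTBF+MTTR) = 3503/(3503+86.5) = 0.975902
A(B) = MTBF/(MTBF+MTTR) = 12770/(12770+55.6) = 0.995665
Parallel availability: 1 − (1 − 0.975902)(1 − 0.995665) = 0.9999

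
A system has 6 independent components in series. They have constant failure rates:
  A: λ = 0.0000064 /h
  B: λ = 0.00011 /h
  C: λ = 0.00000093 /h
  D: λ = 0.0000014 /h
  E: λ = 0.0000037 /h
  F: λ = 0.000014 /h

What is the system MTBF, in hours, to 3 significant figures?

7330

Series of exponential components: λ_sys = Σ λ_i
λ_sys = 0.0000064 + 0.00011 + 0.00000093 + 0.0000014 + 0.0000037 + 0.000014 = 1.3643e-04 /h
MTBF = 1 / λ_sys = 7330 h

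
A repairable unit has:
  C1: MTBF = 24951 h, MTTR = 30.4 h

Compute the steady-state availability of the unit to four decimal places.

A(C1) = MTBF/(MTBF+MTTR) = 24951/(24951+30.4) = 0.9988

0.9988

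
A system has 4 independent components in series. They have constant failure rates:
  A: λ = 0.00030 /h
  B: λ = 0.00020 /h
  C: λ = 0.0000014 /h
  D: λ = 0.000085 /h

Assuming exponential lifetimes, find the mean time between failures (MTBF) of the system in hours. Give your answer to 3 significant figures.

Series of exponential components: λ_sys = Σ λ_i
λ_sys = 0.00030 + 0.00020 + 0.0000014 + 0.000085 = 5.8640e-04 /h
MTBF = 1 / λ_sys = 1710 h

1710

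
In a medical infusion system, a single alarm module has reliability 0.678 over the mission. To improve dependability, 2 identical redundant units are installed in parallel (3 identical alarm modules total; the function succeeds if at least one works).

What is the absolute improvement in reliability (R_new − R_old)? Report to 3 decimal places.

0.289

R_before = 0.678
R_after = 1 − (1 − 0.678)^3 = 0.967
ΔR = 0.967 − 0.678 = 0.289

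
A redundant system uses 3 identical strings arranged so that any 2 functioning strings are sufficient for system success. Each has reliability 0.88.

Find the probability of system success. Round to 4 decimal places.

R = Σ_{i=2}^{3} C(3,i) p^i (1−p)^{3−i} with p = 0.88
C(3,2)·0.88^2·0.12^1 = 0.278784
C(3,3)·0.88^3·0.12^0 = 0.681472
Sum = 0.9603

0.9603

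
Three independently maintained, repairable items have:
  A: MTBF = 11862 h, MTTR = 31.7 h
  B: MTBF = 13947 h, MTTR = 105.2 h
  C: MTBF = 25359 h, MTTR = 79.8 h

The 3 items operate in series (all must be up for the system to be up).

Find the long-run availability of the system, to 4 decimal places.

0.9868

A(A) = MTBF/(MTBF+MTTR) = 11862/(11862+31.7) = 0.997335
A(B) = MTBF/(MTBF+MTTR) = 13947/(13947+105.2) = 0.992514
A(C) = MTBF/(MTBF+MTTR) = 25359/(25359+79.8) = 0.996863
Series availability: 0.997335 × 0.992514 × 0.996863 = 0.9868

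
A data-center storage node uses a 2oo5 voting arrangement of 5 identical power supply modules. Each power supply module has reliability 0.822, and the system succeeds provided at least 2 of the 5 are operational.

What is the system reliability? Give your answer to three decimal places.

R = Σ_{i=2}^{5} C(5,i) p^i (1−p)^{5−i} with p = 0.822
C(5,2)·0.822^2·0.178^3 = 0.03811
C(5,3)·0.822^3·0.178^2 = 0.17598
C(5,4)·0.822^4·0.178^1 = 0.40633
C(5,5)·0.822^5·0.178^0 = 0.37528
Sum = 0.996

0.996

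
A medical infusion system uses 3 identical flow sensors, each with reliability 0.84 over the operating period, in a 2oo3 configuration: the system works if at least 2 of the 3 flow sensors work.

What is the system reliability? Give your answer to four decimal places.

R = Σ_{i=2}^{3} C(3,i) p^i (1−p)^{3−i} with p = 0.84
C(3,2)·0.84^2·0.16^1 = 0.338688
C(3,3)·0.84^3·0.16^0 = 0.592704
Sum = 0.9314

0.9314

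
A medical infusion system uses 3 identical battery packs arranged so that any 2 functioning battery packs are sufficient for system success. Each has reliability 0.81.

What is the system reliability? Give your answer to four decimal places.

0.9054

R = Σ_{i=2}^{3} C(3,i) p^i (1−p)^{3−i} with p = 0.81
C(3,2)·0.81^2·0.19^1 = 0.373977
C(3,3)·0.81^3·0.19^0 = 0.531441
Sum = 0.9054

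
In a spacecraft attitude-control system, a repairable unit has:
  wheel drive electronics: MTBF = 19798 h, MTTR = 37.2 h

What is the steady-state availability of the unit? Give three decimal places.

A(wheel drive electronics) = MTBF/(MTBF+MTTR) = 19798/(19798+37.2) = 0.998

0.998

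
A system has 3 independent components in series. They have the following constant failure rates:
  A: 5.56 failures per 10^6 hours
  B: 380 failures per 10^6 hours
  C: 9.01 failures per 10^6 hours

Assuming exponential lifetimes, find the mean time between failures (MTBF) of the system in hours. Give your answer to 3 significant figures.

2530

Series of exponential components: λ_sys = Σ λ_i
λ_sys = 0.00000556 + 0.000380 + 0.00000901 = 3.9457e-04 /h
MTBF = 1 / λ_sys = 2530 h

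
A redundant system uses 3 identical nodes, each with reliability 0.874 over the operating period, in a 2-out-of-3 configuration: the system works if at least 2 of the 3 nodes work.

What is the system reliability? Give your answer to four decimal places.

R = Σ_{i=2}^{3} C(3,i) p^i (1−p)^{3−i} with p = 0.874
C(3,2)·0.874^2·0.126^1 = 0.288745
C(3,3)·0.874^3·0.126^0 = 0.667628
Sum = 0.9564

0.9564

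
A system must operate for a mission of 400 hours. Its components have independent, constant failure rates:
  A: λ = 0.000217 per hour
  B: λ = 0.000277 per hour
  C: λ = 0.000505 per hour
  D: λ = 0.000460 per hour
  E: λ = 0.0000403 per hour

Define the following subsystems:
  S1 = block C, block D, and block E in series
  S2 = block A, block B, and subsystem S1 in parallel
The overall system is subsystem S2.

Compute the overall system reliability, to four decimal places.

0.9971

R(A) = exp(−0.000217 × 400) = 0.916860
R(B) = exp(−0.000277 × 400) = 0.895118
R(C) = exp(−0.000505 × 400) = 0.817095
R(D) = exp(−0.000460 × 400) = 0.831936
R(E) = exp(−0.0000403 × 400) = 0.984009
Series (C, D, and E): 0.817095 × 0.831936 × 0.984009 = 0.668901
Parallel (A, B, and [0.668901]): 1 − (1 − 0.916860)(1 − 0.895118)(1 − 0.668901) = 0.9971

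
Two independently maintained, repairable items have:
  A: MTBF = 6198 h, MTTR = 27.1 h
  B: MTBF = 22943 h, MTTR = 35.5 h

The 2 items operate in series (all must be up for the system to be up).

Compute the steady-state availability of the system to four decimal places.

0.9941

A(A) = MTBF/(MTBF+MTTR) = 6198/(6198+27.1) = 0.995647
A(B) = MTBF/(MTBF+MTTR) = 22943/(22943+35.5) = 0.998455
Series availability: 0.995647 × 0.998455 = 0.9941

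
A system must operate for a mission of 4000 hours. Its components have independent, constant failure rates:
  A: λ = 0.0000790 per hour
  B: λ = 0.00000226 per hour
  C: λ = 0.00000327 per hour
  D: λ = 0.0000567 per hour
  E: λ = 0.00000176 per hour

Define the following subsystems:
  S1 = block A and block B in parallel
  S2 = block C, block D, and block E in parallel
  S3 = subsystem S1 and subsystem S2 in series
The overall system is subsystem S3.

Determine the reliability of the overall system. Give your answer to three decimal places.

0.998

R(A) = exp(−0.0000790 × 4000) = 0.72906
R(B) = exp(−0.00000226 × 4000) = 0.99100
R(C) = exp(−0.00000327 × 4000) = 0.98701
R(D) = exp(−0.0000567 × 4000) = 0.79708
R(E) = exp(−0.00000176 × 4000) = 0.99298
Parallel (A and B): 1 − (1 − 0.72906)(1 − 0.99100) = 0.99756
Parallel (C, D, and E): 1 − (1 − 0.98701)(1 − 0.79708)(1 − 0.99298) = 0.99998
Series ([0.99756] and [0.99998]): 0.99756 × 0.99998 = 0.998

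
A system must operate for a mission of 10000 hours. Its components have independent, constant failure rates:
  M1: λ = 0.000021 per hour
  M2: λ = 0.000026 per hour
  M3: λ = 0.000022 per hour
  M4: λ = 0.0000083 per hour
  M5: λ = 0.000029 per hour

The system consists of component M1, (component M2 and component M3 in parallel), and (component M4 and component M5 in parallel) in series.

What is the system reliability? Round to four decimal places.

R(M1) = exp(−0.000021 × 10000) = 0.810584
R(M2) = exp(−0.000026 × 10000) = 0.771052
R(M3) = exp(−0.000022 × 10000) = 0.802519
R(M4) = exp(−0.0000083 × 10000) = 0.920351
R(M5) = exp(−0.000029 × 10000) = 0.748264
Parallel (M2 and M3): 1 − (1 − 0.771052)(1 − 0.802519) = 0.954787
Parallel (M4 and M5): 1 − (1 − 0.920351)(1 − 0.748264) = 0.979949
Series (M1, [0.954787], and [0.979949]): 0.810584 × 0.954787 × 0.979949 = 0.7584

0.7584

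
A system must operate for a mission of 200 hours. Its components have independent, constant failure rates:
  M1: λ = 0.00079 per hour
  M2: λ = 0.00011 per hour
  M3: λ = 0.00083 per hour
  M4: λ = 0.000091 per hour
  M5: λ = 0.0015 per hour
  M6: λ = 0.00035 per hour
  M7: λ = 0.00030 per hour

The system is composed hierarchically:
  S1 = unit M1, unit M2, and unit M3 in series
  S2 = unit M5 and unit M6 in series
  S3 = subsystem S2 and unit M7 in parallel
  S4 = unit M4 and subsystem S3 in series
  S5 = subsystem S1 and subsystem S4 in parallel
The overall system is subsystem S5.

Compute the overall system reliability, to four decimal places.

R(M1) = exp(−0.00079 × 200) = 0.853850
R(M2) = exp(−0.00011 × 200) = 0.978240
R(M3) = exp(−0.00083 × 200) = 0.847046
R(M4) = exp(−0.000091 × 200) = 0.981965
R(M5) = exp(−0.0015 × 200) = 0.740818
R(M6) = exp(−0.00035 × 200) = 0.932394
R(M7) = exp(−0.00030 × 200) = 0.941765
Series (M1, M2, and M3): 0.853850 × 0.978240 × 0.847046 = 0.707512
Series (M5 and M6): 0.740818 × 0.932394 = 0.690734
Parallel ([0.690734] and M7): 1 − (1 − 0.690734)(1 − 0.941765) = 0.981990
Series (M4 and [0.981990]): 0.981965 × 0.981990 = 0.964280
Parallel ([0.707512] and [0.964280]): 1 − (1 − 0.707512)(1 − 0.964280) = 0.9896

0.9896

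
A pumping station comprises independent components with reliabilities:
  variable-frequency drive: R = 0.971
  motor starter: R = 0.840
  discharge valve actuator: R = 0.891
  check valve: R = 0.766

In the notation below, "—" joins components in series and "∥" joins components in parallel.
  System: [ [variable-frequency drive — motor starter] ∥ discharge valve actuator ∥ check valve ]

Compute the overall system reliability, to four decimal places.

Series (variable-frequency drive and motor starter): 0.971000 × 0.840000 = 0.815640
Parallel ([0.815640], discharge valve actuator, and check valve): 1 − (1 − 0.815640)(1 − 0.891000)(1 − 0.766000) = 0.9953

0.9953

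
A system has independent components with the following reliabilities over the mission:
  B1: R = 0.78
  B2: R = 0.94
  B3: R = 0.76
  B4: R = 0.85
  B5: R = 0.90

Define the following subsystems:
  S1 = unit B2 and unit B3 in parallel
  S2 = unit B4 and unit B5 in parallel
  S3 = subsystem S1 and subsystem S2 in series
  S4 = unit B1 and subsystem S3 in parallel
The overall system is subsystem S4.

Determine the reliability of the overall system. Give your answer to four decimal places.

Parallel (B2 and B3): 1 − (1 − 0.940000)(1 − 0.760000) = 0.985600
Parallel (B4 and B5): 1 − (1 − 0.850000)(1 − 0.900000) = 0.985000
Series ([0.985600] and [0.985000]): 0.985600 × 0.985000 = 0.970816
Parallel (B1 and [0.970816]): 1 − (1 − 0.780000)(1 − 0.970816) = 0.9936

0.9936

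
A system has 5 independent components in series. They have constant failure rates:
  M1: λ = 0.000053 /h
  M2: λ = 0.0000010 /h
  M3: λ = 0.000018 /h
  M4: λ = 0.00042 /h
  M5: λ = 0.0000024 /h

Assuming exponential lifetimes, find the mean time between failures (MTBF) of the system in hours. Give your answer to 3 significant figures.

Series of exponential components: λ_sys = Σ λ_i
λ_sys = 0.000053 + 0.0000010 + 0.000018 + 0.00042 + 0.0000024 = 4.9440e-04 /h
MTBF = 1 / λ_sys = 2020 h

2020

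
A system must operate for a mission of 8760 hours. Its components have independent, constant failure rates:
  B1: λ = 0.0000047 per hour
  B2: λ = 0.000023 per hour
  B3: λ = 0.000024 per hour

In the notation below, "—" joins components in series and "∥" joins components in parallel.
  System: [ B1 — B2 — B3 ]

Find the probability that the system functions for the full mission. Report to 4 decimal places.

R(B1) = exp(−0.0000047 × 8760) = 0.959664
R(B2) = exp(−0.000023 × 8760) = 0.817520
R(B3) = exp(−0.000024 × 8760) = 0.810390
Series (B1, B2, and B3): 0.959664 × 0.817520 × 0.810390 = 0.6358

0.6358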